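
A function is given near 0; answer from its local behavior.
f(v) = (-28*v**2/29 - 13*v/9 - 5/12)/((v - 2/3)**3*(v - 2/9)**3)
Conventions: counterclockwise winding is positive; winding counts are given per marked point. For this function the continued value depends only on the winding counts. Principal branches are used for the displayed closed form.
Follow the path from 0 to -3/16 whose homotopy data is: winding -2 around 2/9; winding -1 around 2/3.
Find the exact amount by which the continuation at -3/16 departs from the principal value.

Continued minus principal equals 0.

The function is rational, hence single-valued: continuing it around any pole returns the same value, so the difference is 0.


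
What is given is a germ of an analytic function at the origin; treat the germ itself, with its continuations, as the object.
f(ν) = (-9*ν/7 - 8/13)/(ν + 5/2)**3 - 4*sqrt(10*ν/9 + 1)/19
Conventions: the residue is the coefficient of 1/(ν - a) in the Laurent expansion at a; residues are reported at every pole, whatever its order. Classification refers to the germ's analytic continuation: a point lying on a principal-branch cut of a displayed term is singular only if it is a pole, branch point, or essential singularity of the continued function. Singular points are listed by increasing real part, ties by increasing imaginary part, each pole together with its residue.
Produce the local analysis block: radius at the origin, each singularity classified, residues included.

Denominator factor (ν + 5/2)^3: pole of order 3 at -5/2, modulus 5/2.
Branch term (-4/19)*sqrt(1 - ν/(-9/10)): its argument vanishes at ν = -9/10, a square-root branch point, modulus 9/10.
The radius of convergence is the smallest modulus among the singular points: 9/10.
The branch term is analytic at -5/2 and contributes nothing to the residue; only the rational part matters.
At the order-3 pole -5/2 set g(ν) = (ν - (-5/2))^3*(rational part) = -9*ν/7 - 8/13.
Order-3 pole: residue = g''(a)/2; g''(-5/2) = 0, so the residue is 0.
List the singular points by increasing real part (a conjugate pair: the negative imaginary part first).

Radius of convergence at 0: 9/10.
At -5/2: a pole of order 3; residue 0.
At -9/10: an algebraic (square-root) branch point.


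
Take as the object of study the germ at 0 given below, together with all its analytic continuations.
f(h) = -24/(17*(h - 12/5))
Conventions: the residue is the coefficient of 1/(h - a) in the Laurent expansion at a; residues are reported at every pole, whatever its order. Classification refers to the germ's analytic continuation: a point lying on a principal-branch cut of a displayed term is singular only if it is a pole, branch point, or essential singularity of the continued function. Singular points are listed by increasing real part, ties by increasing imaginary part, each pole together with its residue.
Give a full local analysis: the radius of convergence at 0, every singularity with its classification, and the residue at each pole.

Radius of convergence at 0: 12/5.
At 12/5: a pole of order 1; residue -24/17.

Denominator factor (h - 12/5): pole of order 1 at 12/5, modulus 12/5.
The radius of convergence is the smallest modulus among the singular points: 12/5.
At the order-1 pole 12/5 set g(h) = (h - (12/5))*f(h) = -24/17.
Simple pole: residue = g(a) at a = 12/5, which is -24/17.


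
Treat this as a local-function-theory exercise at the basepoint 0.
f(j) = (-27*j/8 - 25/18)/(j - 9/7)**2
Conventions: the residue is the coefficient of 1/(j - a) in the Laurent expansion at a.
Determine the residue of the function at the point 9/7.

The residue is -27/8.

At the order-2 pole 9/7 set g(j) = (j - (9/7))^2*f(j) = -27*j/8 - 25/18.
Order-2 pole: residue = g'(a); g'(9/7) = -27/8, so the residue is -27/8.


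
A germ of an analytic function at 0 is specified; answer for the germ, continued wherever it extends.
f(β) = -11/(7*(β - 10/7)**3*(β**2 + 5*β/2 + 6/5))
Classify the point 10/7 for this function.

The point is a pole of order 3.

The denominator factor β - 10/7 vanishes at 10/7 and appears to the power 3; the numerator there equals -11/7, nonzero, and no other factor vanishes.
Hence a pole whose order is the multiplicity, 3.


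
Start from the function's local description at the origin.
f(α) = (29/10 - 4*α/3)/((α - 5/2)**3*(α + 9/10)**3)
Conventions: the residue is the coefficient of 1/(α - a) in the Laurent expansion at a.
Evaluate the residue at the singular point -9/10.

At the order-3 pole -9/10 set g(α) = (α - (-9/10))^3*f(α) = (29/10 - 4*α/3)/(α - 5/2)**3.
Order-3 pole: residue = g''(a)/2; g''(-9/10) = -68750/1419857, so the residue is -34375/1419857.

The residue is -34375/1419857.


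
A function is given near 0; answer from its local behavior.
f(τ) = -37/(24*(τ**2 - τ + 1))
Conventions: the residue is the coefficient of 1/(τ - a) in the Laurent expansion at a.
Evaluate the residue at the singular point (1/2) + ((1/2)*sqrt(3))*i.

The factor τ**2 - τ + 1 splits as (τ - a)(τ - a') with a = (1/2) + ((1/2)*sqrt(3))*i, a' = (1/2) - ((1/2)*sqrt(3))*i. At the order-1 pole a set g(τ) = (τ - a)*f(τ) = [-37/24] / (τ - a').
Simple pole: residue = g(a) at a = (1/2) + ((1/2)*sqrt(3))*i, which is ((37/72)*sqrt(3))*i.

The residue is ((37/72)*sqrt(3))*i.


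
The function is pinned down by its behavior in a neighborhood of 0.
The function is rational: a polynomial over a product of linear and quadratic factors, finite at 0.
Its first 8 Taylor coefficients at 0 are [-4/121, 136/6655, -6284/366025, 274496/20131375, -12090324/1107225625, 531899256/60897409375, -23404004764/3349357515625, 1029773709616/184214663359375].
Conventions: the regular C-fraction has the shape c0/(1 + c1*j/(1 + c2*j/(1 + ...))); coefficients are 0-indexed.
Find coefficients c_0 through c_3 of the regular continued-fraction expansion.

Taylor coefficients (read off): a_0 = -4/121, a_1 = 136/6655, a_2 = -6284/366025, a_3 = 274496/20131375.
c0 = a_0 = -4/121. Peel one level at a time: if S = 1 + c*j/S' with S'(0) = 1, then c is the j-coefficient of S and S' = c*j/(S - 1).
S_1 = c0/f = 1 + (34/55)*j + (-83/605)*j^2 + ...; c1 = 34/55.
S_2 = c1*j/(S_1 - 1) = 1 + (83/374)*j + (5393/139876)*j^2 + ...; c2 = 83/374.
S_3 = c2*j/(S_2 - 1) = 1 + (-5393/31042)*j + ...; c3 = -5393/31042.

The regular C-fraction coefficients are [-4/121, 34/55, 83/374, -5393/31042].


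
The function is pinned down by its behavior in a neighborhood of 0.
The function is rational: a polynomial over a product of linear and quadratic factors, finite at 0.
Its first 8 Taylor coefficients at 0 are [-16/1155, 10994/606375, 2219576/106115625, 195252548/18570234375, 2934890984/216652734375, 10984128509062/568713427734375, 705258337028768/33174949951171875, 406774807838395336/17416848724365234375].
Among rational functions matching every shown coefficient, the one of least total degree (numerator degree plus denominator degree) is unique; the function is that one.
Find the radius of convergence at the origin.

The radius of convergence is 7/8.

No rational of total degree below 6 reproduces all 8 coefficients; solving the [1/5] Pade equations on them gives f(θ) = (10/33 - 25*θ/36)/((θ - 7/8)*(θ**2 + 2*θ/5 + 5)**2), whose expansion matches every shown term.
Denominator factor (θ**2 + 2*θ/5 + 5)^2: discriminant -496/25, complex-conjugate roots (-1/5) + ((2/5)*sqrt(31))*i and (-1/5) - ((2/5)*sqrt(31))*i; poles of order 2, moduli sqrt(5) and sqrt(5).
Denominator factor (θ - 7/8): pole of order 1 at 7/8, modulus 7/8.
The radius of convergence is the smallest modulus among the singular points: 7/8.


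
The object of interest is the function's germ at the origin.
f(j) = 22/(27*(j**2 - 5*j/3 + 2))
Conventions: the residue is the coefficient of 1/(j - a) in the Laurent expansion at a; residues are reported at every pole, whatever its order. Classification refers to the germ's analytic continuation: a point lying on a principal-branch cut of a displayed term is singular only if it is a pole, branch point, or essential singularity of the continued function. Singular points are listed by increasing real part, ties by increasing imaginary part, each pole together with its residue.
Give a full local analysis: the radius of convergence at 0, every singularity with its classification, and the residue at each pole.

Radius of convergence at 0: sqrt(2).
At (5/6) - ((1/6)*sqrt(47))*i: a pole of order 1; residue ((22/423)*sqrt(47))*i.
At (5/6) + ((1/6)*sqrt(47))*i: a pole of order 1; residue -((22/423)*sqrt(47))*i.

Denominator factor (j**2 - 5*j/3 + 2): discriminant -47/9, complex-conjugate roots (5/6) + ((1/6)*sqrt(47))*i and (5/6) - ((1/6)*sqrt(47))*i; poles of order 1, moduli sqrt(2) and sqrt(2).
The radius of convergence is the smallest modulus among the singular points: sqrt(2).
The factor j**2 - 5*j/3 + 2 splits as (j - a)(j - a') with a = (5/6) - ((1/6)*sqrt(47))*i, a' = (5/6) + ((1/6)*sqrt(47))*i. At the order-1 pole a set g(j) = (j - a)*f(j) = [22/27] / (j - a').
Simple pole: residue = g(a) at a = (5/6) - ((1/6)*sqrt(47))*i, which is ((22/423)*sqrt(47))*i.
The factor j**2 - 5*j/3 + 2 splits as (j - a)(j - a') with a = (5/6) + ((1/6)*sqrt(47))*i, a' = (5/6) - ((1/6)*sqrt(47))*i. At the order-1 pole a set g(j) = (j - a)*f(j) = [22/27] / (j - a').
Simple pole: residue = g(a) at a = (5/6) + ((1/6)*sqrt(47))*i, which is -((22/423)*sqrt(47))*i.
List the singular points by increasing real part (a conjugate pair: the negative imaginary part first).


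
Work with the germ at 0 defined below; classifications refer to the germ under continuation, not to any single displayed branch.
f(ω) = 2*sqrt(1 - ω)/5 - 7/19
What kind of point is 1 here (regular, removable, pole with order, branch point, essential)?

The term (2/5)*sqrt(1 - ω/(1)) has argument 1 - 1/(1) = 0 at 1: a square-root (algebraic, two-sheeted) branch point; the remaining terms are analytic or single-valued there.

The point is an algebraic (square-root) branch point.


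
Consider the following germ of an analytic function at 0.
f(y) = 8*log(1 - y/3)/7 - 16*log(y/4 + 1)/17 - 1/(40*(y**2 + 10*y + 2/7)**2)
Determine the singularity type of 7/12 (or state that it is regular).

The point is a regular point.

Denominator factors: y**2 + 10*y + 2/7 = 6511/1008 at y = 7/12 — none vanishes.
Branch term log(1 - y/(-4)): argument at 7/12 is 55/48, nonzero, so 7/12 is not its branch point (a point on a principal cut is still regular for the continued germ).
Branch term log(1 - y/(3)): argument at 7/12 is 29/36, nonzero, so 7/12 is not its branch point (a point on a principal cut is still regular for the continued germ).
So the germ continues analytically to 7/12.


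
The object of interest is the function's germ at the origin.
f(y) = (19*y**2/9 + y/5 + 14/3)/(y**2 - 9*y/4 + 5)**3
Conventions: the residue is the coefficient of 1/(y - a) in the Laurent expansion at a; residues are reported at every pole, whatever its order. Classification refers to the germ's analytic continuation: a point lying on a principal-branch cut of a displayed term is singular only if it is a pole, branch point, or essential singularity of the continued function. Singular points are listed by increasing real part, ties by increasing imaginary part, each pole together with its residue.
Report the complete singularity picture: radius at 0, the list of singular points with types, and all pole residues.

Radius of convergence at 0: sqrt(5).
At (9/8) - ((1/8)*sqrt(239))*i: a pole of order 3; residue ((2817728/614336355)*sqrt(239))*i.
At (9/8) + ((1/8)*sqrt(239))*i: a pole of order 3; residue -((2817728/614336355)*sqrt(239))*i.


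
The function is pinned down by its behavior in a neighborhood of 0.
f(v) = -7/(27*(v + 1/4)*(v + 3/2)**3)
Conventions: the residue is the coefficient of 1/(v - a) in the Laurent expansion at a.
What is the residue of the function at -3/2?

The residue is 448/3375.

At the order-3 pole -3/2 set g(v) = (v - (-3/2))^3*f(v) = -7/(27*(v + 1/4)).
Order-3 pole: residue = g''(a)/2; g''(-3/2) = 896/3375, so the residue is 448/3375.


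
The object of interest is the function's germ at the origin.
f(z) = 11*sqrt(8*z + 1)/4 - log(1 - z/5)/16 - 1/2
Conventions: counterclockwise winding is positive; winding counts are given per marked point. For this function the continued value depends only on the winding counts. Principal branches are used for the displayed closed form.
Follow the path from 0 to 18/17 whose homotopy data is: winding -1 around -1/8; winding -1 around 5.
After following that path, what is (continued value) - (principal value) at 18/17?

The rational part is single-valued and drops out of the difference; each branch term changes only by its own monodromy.
(11/4)*sqrt(1 - z/(-1/8)): winding -1 is odd, the square root flips sign, contributing -2*(11/4)*sqrt(1 - (18/17)/(-1/8)) = -2*(11/4)*sqrt(161/17) = -(11/34)*sqrt(2737).
(-1/16)*log(1 - z/(5)): each positive loop around 5 adds 2*pi*i to the log, so winding -1 contributes (-1/16)*(-1)*2*pi*i = (1/8)*pi*i.
Summing the contributions at z = 18/17 gives (-(11/34)*sqrt(2737)) + ((1/8)*pi)*i.

Continued minus principal equals (-(11/34)*sqrt(2737)) + ((1/8)*pi)*i.


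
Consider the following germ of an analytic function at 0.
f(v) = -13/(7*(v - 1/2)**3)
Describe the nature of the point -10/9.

The point is a regular point.

Denominator factors: v - 1/2 = -29/18 at v = -10/9 — none vanishes.
So the germ continues analytically to -10/9.


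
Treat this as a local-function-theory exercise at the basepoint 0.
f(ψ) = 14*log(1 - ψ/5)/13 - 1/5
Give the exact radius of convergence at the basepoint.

Branch term (14/13)*log(1 - ψ/(5)): its argument vanishes at ψ = 5, a logarithmic branch point, modulus 5.
The radius of convergence is the smallest modulus among the singular points: 5.

The radius of convergence is 5.


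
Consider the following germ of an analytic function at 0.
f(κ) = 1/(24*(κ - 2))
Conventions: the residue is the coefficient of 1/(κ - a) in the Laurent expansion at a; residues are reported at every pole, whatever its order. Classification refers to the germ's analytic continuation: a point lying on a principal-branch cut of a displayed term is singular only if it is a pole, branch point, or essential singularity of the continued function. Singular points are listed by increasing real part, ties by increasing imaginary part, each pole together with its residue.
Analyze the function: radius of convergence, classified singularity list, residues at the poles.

Radius of convergence at 0: 2.
At 2: a pole of order 1; residue 1/24.

Denominator factor (κ - 2): pole of order 1 at 2, modulus 2.
The radius of convergence is the smallest modulus among the singular points: 2.
At the order-1 pole 2 set g(κ) = (κ - (2))*f(κ) = 1/24.
Simple pole: residue = g(a) at a = 2, which is 1/24.


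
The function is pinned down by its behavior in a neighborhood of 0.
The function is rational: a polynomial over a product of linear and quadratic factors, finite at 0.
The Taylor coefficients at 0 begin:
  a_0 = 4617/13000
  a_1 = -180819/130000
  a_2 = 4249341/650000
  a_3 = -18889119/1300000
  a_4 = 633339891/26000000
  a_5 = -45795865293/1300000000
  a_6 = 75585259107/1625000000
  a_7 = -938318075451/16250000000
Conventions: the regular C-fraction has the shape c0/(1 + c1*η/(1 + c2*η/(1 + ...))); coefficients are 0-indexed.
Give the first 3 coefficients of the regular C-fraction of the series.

Taylor coefficients (read off): a_0 = 4617/13000, a_1 = -180819/130000, a_2 = 4249341/650000.
c0 = a_0 = 4617/13000. Peel one level at a time: if S = 1 + c*η/S' with S'(0) = 1, then c is the η-coefficient of S and S' = c*η/(S - 1).
S_1 = c0/f = 1 + (6697/1710)*η + (-8975177/2924100)*η^2 + ...; c1 = 6697/1710.
S_2 = c1*η/(S_1 - 1) = 1 + (8975177/11451870)*η + ...; c2 = 8975177/11451870.

The regular C-fraction coefficients are [4617/13000, 6697/1710, 8975177/11451870].


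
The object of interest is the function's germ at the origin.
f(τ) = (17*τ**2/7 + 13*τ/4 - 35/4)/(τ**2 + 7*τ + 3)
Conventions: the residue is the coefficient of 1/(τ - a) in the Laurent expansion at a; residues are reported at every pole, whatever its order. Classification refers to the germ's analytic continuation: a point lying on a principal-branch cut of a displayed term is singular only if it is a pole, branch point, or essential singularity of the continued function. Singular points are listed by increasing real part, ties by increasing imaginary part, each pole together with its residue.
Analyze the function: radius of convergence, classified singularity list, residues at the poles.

Radius of convergence at 0: 7/2 - (1/2)*sqrt(37).
At -7/2 - (1/2)*sqrt(37): a pole of order 1; residue -55/8 - (1797/2072)*sqrt(37).
At -7/2 + (1/2)*sqrt(37): a pole of order 1; residue -55/8 + (1797/2072)*sqrt(37).

Denominator factor (τ**2 + 7*τ + 3): discriminant 37, real irrational roots -7/2 + (1/2)*sqrt(37) and -7/2 - (1/2)*sqrt(37); poles of order 1, moduli 7/2 - (1/2)*sqrt(37) and 7/2 + (1/2)*sqrt(37).
The radius of convergence is the smallest modulus among the singular points: 7/2 - (1/2)*sqrt(37).
The factor τ**2 + 7*τ + 3 splits as (τ - a)(τ - a') with a = -7/2 - (1/2)*sqrt(37), a' = -7/2 + (1/2)*sqrt(37). At the order-1 pole a set g(τ) = (τ - a)*f(τ) = [17*τ**2/7 + 13*τ/4 - 35/4] / (τ - a').
Simple pole: residue = g(a) at a = -7/2 - (1/2)*sqrt(37), which is -55/8 - (1797/2072)*sqrt(37).
The factor τ**2 + 7*τ + 3 splits as (τ - a)(τ - a') with a = -7/2 + (1/2)*sqrt(37), a' = -7/2 - (1/2)*sqrt(37). At the order-1 pole a set g(τ) = (τ - a)*f(τ) = [17*τ**2/7 + 13*τ/4 - 35/4] / (τ - a').
Simple pole: residue = g(a) at a = -7/2 + (1/2)*sqrt(37), which is -55/8 + (1797/2072)*sqrt(37).
List the singular points by increasing real part (a conjugate pair: the negative imaginary part first).


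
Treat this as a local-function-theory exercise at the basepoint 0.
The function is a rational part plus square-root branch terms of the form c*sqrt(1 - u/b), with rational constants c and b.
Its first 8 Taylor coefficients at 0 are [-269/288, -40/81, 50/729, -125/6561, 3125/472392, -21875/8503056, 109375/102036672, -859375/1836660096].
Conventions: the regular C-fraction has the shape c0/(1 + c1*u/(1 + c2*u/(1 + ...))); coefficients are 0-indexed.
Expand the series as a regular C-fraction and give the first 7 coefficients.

Taylor coefficients (read off): a_0 = -269/288, a_1 = -40/81, a_2 = 50/729, a_3 = -125/6561, a_4 = 3125/472392, a_5 = -21875/8503056, a_6 = 109375/102036672.
c0 = a_0 = -269/288. Peel one level at a time: if S = 1 + c*u/S' with S'(0) = 1, then c is the u-coefficient of S and S' = c*u/(S - 1).
S_1 = c0/f = 1 + (-1280/2421)*u + (689600/1953747)*u^2 + ...; c1 = -1280/2421.
S_2 = c1*u/(S_1 - 1) = 1 + (2155/3228)*u + (-25/1296)*u^2 + ...; c2 = 2155/3228.
S_3 = c2*u/(S_2 - 1) = 1 + (1345/46548)*u + (-15581825/2166716304)*u^2 + ...; c3 = 1345/46548.
S_4 = c3*u/(S_3 - 1) = 1 + (11585/46548)*u + (-25/1296)*u^2 + ...; c4 = 11585/46548.
S_5 = c4*u/(S_4 - 1) = 1 + (2155/27804)*u + (-35999275/2319187248)*u^2 + ...; c5 = 2155/27804.
S_6 = c5*u/(S_5 - 1) = 1 + (16705/83412)*u + ...; c6 = 16705/83412.

The regular C-fraction coefficients are [-269/288, -1280/2421, 2155/3228, 1345/46548, 11585/46548, 2155/27804, 16705/83412].


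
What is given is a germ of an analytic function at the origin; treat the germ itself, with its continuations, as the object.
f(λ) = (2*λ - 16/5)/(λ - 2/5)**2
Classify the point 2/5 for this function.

The denominator factor λ - 2/5 vanishes at 2/5 and appears to the power 2; the numerator there equals -12/5, nonzero, and no other factor vanishes.
Hence a pole whose order is the multiplicity, 2.

The point is a pole of order 2.


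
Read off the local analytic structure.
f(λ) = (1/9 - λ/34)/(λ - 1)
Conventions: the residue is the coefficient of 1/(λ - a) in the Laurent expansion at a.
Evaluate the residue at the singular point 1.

The residue is 25/306.

At the order-1 pole 1 set g(λ) = (λ - (1))*f(λ) = 1/9 - λ/34.
Simple pole: residue = g(a) at a = 1, which is 25/306.


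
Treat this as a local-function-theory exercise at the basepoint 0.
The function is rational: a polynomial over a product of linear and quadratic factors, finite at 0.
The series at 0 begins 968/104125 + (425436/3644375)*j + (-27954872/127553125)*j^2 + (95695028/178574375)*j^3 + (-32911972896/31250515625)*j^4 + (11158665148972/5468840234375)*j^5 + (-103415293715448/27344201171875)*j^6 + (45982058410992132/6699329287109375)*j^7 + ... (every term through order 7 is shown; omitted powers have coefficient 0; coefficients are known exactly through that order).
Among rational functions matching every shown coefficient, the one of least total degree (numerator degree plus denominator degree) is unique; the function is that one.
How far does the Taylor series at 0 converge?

The radius of convergence is 7/11.

No rational of total degree below 6 reproduces all 8 coefficients; solving the [1/5] Pade equations on them gives f(j) = (-29*j/34 - 1/17)/((j - 5/2)**3*(j + 7/11)**2), whose expansion matches every shown term.
Denominator factor (j - 5/2)^3: pole of order 3 at 5/2, modulus 5/2.
Denominator factor (j + 7/11)^2: pole of order 2 at -7/11, modulus 7/11.
The radius of convergence is the smallest modulus among the singular points: 7/11.


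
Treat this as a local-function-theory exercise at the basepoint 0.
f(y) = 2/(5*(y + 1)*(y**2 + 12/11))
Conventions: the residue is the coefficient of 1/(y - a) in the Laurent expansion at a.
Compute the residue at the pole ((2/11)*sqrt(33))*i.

The factor y**2 + 12/11 splits as (y - a)(y - a') with a = ((2/11)*sqrt(33))*i, a' = -((2/11)*sqrt(33))*i. At the order-1 pole a set g(y) = (y - a)*f(y) = [2/(5*(y + 1))] / (y - a').
Simple pole: residue = g(a) at a = ((2/11)*sqrt(33))*i, which is (-11/115) - ((11/690)*sqrt(33))*i.

The residue is (-11/115) - ((11/690)*sqrt(33))*i.


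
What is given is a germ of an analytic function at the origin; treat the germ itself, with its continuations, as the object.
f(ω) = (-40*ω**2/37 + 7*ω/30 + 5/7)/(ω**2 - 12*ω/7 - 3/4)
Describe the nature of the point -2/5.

Denominator factors: ω**2 - 12*ω/7 - 3/4 = 67/700 at ω = -2/5 — none vanishes.
So the germ continues analytically to -2/5.

The point is a regular point.


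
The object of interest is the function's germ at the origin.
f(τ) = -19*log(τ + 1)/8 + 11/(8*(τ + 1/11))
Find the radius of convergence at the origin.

Denominator factor (τ + 1/11): pole of order 1 at -1/11, modulus 1/11.
Branch term (-19/8)*log(1 - τ/(-1)): its argument vanishes at τ = -1, a logarithmic branch point, modulus 1.
The radius of convergence is the smallest modulus among the singular points: 1/11.

The radius of convergence is 1/11.


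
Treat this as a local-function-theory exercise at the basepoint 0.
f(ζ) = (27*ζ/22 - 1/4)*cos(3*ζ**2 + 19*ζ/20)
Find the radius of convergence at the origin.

The factor cos(3*ζ**2 + 19*ζ/20) is entire and contributes no finite singular point.
The polynomial part has no poles.
No finite singular points: the Taylor series at 0 converges everywhere.

The radius of convergence is infinite.


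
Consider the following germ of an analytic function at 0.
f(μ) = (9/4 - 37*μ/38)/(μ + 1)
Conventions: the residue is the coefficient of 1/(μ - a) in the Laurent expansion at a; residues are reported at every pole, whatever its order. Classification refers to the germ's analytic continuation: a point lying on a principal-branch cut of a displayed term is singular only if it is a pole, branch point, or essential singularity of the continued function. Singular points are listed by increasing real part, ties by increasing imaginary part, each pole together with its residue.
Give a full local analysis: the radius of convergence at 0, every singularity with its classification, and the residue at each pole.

Radius of convergence at 0: 1.
At -1: a pole of order 1; residue 245/76.

Denominator factor (μ + 1): pole of order 1 at -1, modulus 1.
The radius of convergence is the smallest modulus among the singular points: 1.
At the order-1 pole -1 set g(μ) = (μ - (-1))*f(μ) = 9/4 - 37*μ/38.
Simple pole: residue = g(a) at a = -1, which is 245/76.


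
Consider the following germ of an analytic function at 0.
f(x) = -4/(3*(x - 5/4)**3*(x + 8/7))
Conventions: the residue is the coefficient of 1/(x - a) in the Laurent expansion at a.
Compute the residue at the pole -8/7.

At the order-1 pole -8/7 set g(x) = (x - (-8/7))*f(x) = -4/(3*(x - 5/4)**3).
Simple pole: residue = g(a) at a = -8/7, which is 87808/902289.

The residue is 87808/902289.


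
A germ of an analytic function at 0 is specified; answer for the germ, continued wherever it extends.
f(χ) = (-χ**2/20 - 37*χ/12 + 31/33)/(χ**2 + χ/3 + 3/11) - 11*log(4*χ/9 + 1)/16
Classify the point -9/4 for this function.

The point is a logarithmic branch point.

The term (-11/16)*log(1 - χ/(-9/4)) has argument 1 - -9/4/(-9/4) = 0 at -9/4: a logarithmic (infinitely-sheeted) branch point; the remaining terms are analytic or single-valued there.


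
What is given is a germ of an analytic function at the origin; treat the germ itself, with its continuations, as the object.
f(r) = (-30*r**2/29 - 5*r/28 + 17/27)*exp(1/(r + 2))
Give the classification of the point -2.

The exponent 1/(r - (-2)) has a pole at -2, so exp(1/(r - (-2))) takes every nonzero value near it: an essential singularity (not a pole of any order).

The point is an essential singularity.


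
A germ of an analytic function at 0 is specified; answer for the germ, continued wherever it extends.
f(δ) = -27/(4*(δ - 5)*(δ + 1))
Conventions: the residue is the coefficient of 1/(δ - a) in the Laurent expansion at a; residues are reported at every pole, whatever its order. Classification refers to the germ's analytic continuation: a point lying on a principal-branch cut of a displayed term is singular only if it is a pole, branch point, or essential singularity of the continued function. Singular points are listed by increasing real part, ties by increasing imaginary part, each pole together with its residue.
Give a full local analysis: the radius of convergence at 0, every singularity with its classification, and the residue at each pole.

Denominator factor (δ - 5): pole of order 1 at 5, modulus 5.
Denominator factor (δ + 1): pole of order 1 at -1, modulus 1.
The radius of convergence is the smallest modulus among the singular points: 1.
At the order-1 pole -1 set g(δ) = (δ - (-1))*f(δ) = -27/(4*(δ - 5)).
Simple pole: residue = g(a) at a = -1, which is 9/8.
At the order-1 pole 5 set g(δ) = (δ - (5))*f(δ) = -27/(4*(δ + 1)).
Simple pole: residue = g(a) at a = 5, which is -9/8.
List the singular points by increasing real part (a conjugate pair: the negative imaginary part first).

Radius of convergence at 0: 1.
At -1: a pole of order 1; residue 9/8.
At 5: a pole of order 1; residue -9/8.


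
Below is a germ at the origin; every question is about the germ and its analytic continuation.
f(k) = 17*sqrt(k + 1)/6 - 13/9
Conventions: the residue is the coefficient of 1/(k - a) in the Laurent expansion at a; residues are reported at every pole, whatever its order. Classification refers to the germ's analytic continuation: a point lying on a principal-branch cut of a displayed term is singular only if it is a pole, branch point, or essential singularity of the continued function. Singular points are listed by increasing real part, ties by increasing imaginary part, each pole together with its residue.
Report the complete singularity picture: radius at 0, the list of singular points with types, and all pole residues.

Radius of convergence at 0: 1.
At -1: an algebraic (square-root) branch point.

Branch term (17/6)*sqrt(1 - k/(-1)): its argument vanishes at k = -1, a square-root branch point, modulus 1.
The radius of convergence is the smallest modulus among the singular points: 1.


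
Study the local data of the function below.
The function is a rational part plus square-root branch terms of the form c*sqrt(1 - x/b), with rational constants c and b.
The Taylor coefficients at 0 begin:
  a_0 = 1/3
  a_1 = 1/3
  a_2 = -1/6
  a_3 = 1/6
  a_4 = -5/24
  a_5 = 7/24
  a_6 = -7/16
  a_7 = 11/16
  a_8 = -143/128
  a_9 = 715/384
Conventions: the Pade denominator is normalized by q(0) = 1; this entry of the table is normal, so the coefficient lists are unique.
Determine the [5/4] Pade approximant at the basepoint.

Taylor coefficients needed (read off): a_0 = 1/3, a_1 = 1/3, a_2 = -1/6, a_3 = 1/6, a_4 = -5/24, a_5 = 7/24, a_6 = -7/16, a_7 = 11/16, a_8 = -143/128, a_9 = 715/384.
Write the denominator as Q(x) = 1 + q1*x + q2*x^2 + q3*x^3 + q4*x^4. Requiring Q*f - P = O(x^10) with deg P <= 5 kills the coefficients of x^6..x^9 in Q*f:
  x^6: a_6 + q1*a_5 + q2*a_4 + q3*a_3 + q4*a_2 = 0, i.e. -7/16 + (7/24)*q1 + (-5/24)*q2 + (1/6)*q3 + (-1/6)*q4 = 0.
  x^7: a_7 + q1*a_6 + q2*a_5 + q3*a_4 + q4*a_3 = 0, i.e. 11/16 + (-7/16)*q1 + (7/24)*q2 + (-5/24)*q3 + (1/6)*q4 = 0.
  x^8: a_8 + q1*a_7 + q2*a_6 + q3*a_5 + q4*a_4 = 0, i.e. -143/128 + (11/16)*q1 + (-7/16)*q2 + (7/24)*q3 + (-5/24)*q4 = 0.
  x^9: a_9 + q1*a_8 + q2*a_7 + q3*a_6 + q4*a_5 = 0, i.e. 715/384 + (-143/128)*q1 + (11/16)*q2 + (-7/16)*q3 + (7/24)*q4 = 0.
Solving this linear system: q1 = 4, q2 = 21/4, q3 = 5/2, q4 = 5/16.
The numerator is Q*f truncated at degree 5: P0 = a_0 = 1/3; P1 = a_1 + q1*a_0 = 5/3; P2 = a_2 + q1*a_1 + q2*a_0 = 35/12; P3 = a_3 + q1*a_2 + q2*a_1 + q3*a_0 = 25/12; P4 = a_4 + q1*a_3 + q2*a_2 + q3*a_1 + q4*a_0 = 25/48; P5 = a_5 + q1*a_4 + q2*a_3 + q3*a_2 + q4*a_1 = 1/48.

The Pade approximant has numerator coefficients [1/3, 5/3, 35/12, 25/12, 25/48, 1/48]; denominator coefficients [1, 4, 21/4, 5/2, 5/16].


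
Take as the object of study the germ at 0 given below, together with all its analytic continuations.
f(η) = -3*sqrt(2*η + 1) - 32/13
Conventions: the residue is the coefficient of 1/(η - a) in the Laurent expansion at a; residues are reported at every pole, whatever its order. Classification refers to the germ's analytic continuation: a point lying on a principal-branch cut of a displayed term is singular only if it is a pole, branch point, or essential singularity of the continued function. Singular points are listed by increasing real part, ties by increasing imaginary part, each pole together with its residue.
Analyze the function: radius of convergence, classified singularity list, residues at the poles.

Radius of convergence at 0: 1/2.
At -1/2: an algebraic (square-root) branch point.

Branch term (-3)*sqrt(1 - η/(-1/2)): its argument vanishes at η = -1/2, a square-root branch point, modulus 1/2.
The radius of convergence is the smallest modulus among the singular points: 1/2.


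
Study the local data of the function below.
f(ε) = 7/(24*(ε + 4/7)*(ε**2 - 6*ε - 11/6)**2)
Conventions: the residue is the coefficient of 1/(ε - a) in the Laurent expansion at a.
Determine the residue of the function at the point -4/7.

The residue is 50421/638450.

At the order-1 pole -4/7 set g(ε) = (ε - (-4/7))*f(ε) = 7/(24*(ε**2 - 6*ε - 11/6)**2).
Simple pole: residue = g(a) at a = -4/7, which is 50421/638450.


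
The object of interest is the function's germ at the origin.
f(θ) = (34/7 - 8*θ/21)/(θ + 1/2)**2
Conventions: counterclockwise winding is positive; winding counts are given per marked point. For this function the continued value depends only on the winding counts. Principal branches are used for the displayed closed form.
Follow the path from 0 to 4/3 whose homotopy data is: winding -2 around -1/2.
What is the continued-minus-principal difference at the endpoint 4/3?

The function is rational, hence single-valued: continuing it around any pole returns the same value, so the difference is 0.

Continued minus principal equals 0.


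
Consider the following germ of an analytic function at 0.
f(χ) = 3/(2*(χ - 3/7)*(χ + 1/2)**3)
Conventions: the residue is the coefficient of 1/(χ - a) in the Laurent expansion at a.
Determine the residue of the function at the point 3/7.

At the order-1 pole 3/7 set g(χ) = (χ - (3/7))*f(χ) = 3/(2*(χ + 1/2)**3).
Simple pole: residue = g(a) at a = 3/7, which is 4116/2197.

The residue is 4116/2197.


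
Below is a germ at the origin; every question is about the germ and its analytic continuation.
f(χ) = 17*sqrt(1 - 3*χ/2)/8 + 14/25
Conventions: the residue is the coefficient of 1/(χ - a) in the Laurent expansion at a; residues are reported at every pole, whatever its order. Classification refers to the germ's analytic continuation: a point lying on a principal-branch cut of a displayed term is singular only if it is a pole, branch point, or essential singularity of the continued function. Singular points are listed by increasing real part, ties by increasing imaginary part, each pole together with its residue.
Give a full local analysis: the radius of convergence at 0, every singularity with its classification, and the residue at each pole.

Radius of convergence at 0: 2/3.
At 2/3: an algebraic (square-root) branch point.

Branch term (17/8)*sqrt(1 - χ/(2/3)): its argument vanishes at χ = 2/3, a square-root branch point, modulus 2/3.
The radius of convergence is the smallest modulus among the singular points: 2/3.


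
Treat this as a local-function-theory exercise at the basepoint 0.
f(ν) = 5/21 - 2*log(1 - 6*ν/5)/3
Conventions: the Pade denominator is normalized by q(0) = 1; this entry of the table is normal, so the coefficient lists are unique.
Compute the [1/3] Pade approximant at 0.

The Pade approximant has numerator coefficients [5/21, 18763/28210]; denominator coefficients [1, -2283/4030, -1134/10075, -4662/50375].

Taylor coefficients needed (expand at 0): a_0 = 5/21, a_1 = 4/5, a_2 = 12/25, a_3 = 48/125, a_4 = 216/625.
Write the denominator as Q(ν) = 1 + q1*ν + q2*ν^2 + q3*ν^3. Requiring Q*f - P = O(ν^5) with deg P <= 1 kills the coefficients of ν^2..ν^4 in Q*f:
  ν^2: a_2 + q1*a_1 + q2*a_0 = 0, i.e. 12/25 + (4/5)*q1 + (5/21)*q2 = 0.
  ν^3: a_3 + q1*a_2 + q2*a_1 + q3*a_0 = 0, i.e. 48/125 + (12/25)*q1 + (4/5)*q2 + (5/21)*q3 = 0.
  ν^4: a_4 + q1*a_3 + q2*a_2 + q3*a_1 = 0, i.e. 216/625 + (48/125)*q1 + (12/25)*q2 + (4/5)*q3 = 0.
Solving this linear system: q1 = -2283/4030, q2 = -1134/10075, q3 = -4662/50375.
The numerator is Q*f truncated at degree 1: P0 = a_0 = 5/21; P1 = a_1 + q1*a_0 = 18763/28210.


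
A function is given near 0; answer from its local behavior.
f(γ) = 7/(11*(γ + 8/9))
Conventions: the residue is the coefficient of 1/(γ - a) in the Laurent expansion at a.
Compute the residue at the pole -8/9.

The residue is 7/11.

At the order-1 pole -8/9 set g(γ) = (γ - (-8/9))*f(γ) = 7/11.
Simple pole: residue = g(a) at a = -8/9, which is 7/11.


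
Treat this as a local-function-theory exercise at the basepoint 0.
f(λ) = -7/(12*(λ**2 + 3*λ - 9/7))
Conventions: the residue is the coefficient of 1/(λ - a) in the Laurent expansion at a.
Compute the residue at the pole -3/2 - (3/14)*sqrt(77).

The residue is (7/396)*sqrt(77).

The factor λ**2 + 3*λ - 9/7 splits as (λ - a)(λ - a') with a = -3/2 - (3/14)*sqrt(77), a' = -3/2 + (3/14)*sqrt(77). At the order-1 pole a set g(λ) = (λ - a)*f(λ) = [-7/12] / (λ - a').
Simple pole: residue = g(a) at a = -3/2 - (3/14)*sqrt(77), which is (7/396)*sqrt(77).


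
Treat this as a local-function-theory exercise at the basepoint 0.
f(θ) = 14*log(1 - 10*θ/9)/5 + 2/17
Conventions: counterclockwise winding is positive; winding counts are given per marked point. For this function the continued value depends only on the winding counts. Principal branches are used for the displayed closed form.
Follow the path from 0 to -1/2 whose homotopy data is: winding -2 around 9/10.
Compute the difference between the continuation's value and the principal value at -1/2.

The rational part is single-valued and drops out of the difference; each branch term changes only by its own monodromy.
(14/5)*log(1 - θ/(9/10)): each positive loop around 9/10 adds 2*pi*i to the log, so winding -2 contributes (14/5)*(-2)*2*pi*i = -(56/5)*pi*i.
Summing the contributions at θ = -1/2 gives -(56/5)*pi*i.

Continued minus principal equals -(56/5)*pi*i.


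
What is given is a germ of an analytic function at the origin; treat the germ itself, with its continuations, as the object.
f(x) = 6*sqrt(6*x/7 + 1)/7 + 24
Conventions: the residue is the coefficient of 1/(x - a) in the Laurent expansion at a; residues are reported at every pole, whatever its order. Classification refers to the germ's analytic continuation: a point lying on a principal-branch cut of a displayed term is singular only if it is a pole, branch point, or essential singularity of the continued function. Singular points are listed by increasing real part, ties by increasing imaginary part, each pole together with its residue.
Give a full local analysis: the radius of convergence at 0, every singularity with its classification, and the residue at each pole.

Branch term (6/7)*sqrt(1 - x/(-7/6)): its argument vanishes at x = -7/6, a square-root branch point, modulus 7/6.
The radius of convergence is the smallest modulus among the singular points: 7/6.

Radius of convergence at 0: 7/6.
At -7/6: an algebraic (square-root) branch point.


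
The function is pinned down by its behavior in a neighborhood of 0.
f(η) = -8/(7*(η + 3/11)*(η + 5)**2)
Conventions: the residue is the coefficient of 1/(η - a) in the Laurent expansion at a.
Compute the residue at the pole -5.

The residue is 121/2366.

At the order-2 pole -5 set g(η) = (η - (-5))^2*f(η) = -8/(7*(η + 3/11)).
Order-2 pole: residue = g'(a); g'(-5) = 121/2366, so the residue is 121/2366.


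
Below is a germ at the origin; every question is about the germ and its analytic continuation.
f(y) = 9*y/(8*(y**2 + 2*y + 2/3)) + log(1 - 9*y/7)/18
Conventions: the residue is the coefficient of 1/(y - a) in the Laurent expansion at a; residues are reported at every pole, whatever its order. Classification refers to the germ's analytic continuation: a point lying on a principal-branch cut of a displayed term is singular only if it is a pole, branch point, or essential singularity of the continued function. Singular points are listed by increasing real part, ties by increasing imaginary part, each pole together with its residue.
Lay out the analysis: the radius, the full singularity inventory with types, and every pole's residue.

Denominator factor (y**2 + 2*y + 2/3): discriminant 4/3, real irrational roots -1 + (1/3)*sqrt(3) and -1 - (1/3)*sqrt(3); poles of order 1, moduli 1 - (1/3)*sqrt(3) and 1 + (1/3)*sqrt(3).
Branch term (1/18)*log(1 - y/(7/9)): its argument vanishes at y = 7/9, a logarithmic branch point, modulus 7/9.
The radius of convergence is the smallest modulus among the singular points: 1 - (1/3)*sqrt(3).
The branch term is analytic at -1 - (1/3)*sqrt(3) and contributes nothing to the residue; only the rational part matters.
The factor y**2 + 2*y + 2/3 splits as (y - a)(y - a') with a = -1 - (1/3)*sqrt(3), a' = -1 + (1/3)*sqrt(3). At the order-1 pole a set g(y) = (y - a)*(rational part) = [9*y/8] / (y - a').
Simple pole: residue = g(a) at a = -1 - (1/3)*sqrt(3), which is 9/16 + (9/16)*sqrt(3).
The branch term is analytic at -1 + (1/3)*sqrt(3) and contributes nothing to the residue; only the rational part matters.
The factor y**2 + 2*y + 2/3 splits as (y - a)(y - a') with a = -1 + (1/3)*sqrt(3), a' = -1 - (1/3)*sqrt(3). At the order-1 pole a set g(y) = (y - a)*(rational part) = [9*y/8] / (y - a').
Simple pole: residue = g(a) at a = -1 + (1/3)*sqrt(3), which is 9/16 - (9/16)*sqrt(3).
List the singular points by increasing real part (a conjugate pair: the negative imaginary part first).

Radius of convergence at 0: 1 - (1/3)*sqrt(3).
At -1 - (1/3)*sqrt(3): a pole of order 1; residue 9/16 + (9/16)*sqrt(3).
At -1 + (1/3)*sqrt(3): a pole of order 1; residue 9/16 - (9/16)*sqrt(3).
At 7/9: a logarithmic branch point.


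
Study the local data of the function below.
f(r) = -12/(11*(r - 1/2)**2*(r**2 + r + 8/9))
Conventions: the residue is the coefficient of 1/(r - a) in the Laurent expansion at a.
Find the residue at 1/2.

The residue is 31104/38291.

At the order-2 pole 1/2 set g(r) = (r - (1/2))^2*f(r) = -12/(11*(r**2 + r + 8/9)).
Order-2 pole: residue = g'(a); g'(1/2) = 31104/38291, so the residue is 31104/38291.
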